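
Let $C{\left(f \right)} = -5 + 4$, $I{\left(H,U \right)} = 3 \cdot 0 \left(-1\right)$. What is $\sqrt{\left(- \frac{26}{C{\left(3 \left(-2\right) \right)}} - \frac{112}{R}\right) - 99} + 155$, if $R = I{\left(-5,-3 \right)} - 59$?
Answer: $155 + \frac{i \sqrt{247505}}{59} \approx 155.0 + 8.4322 i$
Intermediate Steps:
$I{\left(H,U \right)} = 0$ ($I{\left(H,U \right)} = 0 \left(-1\right) = 0$)
$R = -59$ ($R = 0 - 59 = -59$)
$C{\left(f \right)} = -1$
$\sqrt{\left(- \frac{26}{C{\left(3 \left(-2\right) \right)}} - \frac{112}{R}\right) - 99} + 155 = \sqrt{\left(- \frac{26}{-1} - \frac{112}{-59}\right) - 99} + 155 = \sqrt{\left(\left(-26\right) \left(-1\right) - - \frac{112}{59}\right) - 99} + 155 = \sqrt{\left(26 + \frac{112}{59}\right) - 99} + 155 = \sqrt{\frac{1646}{59} - 99} + 155 = \sqrt{- \frac{4195}{59}} + 155 = \frac{i \sqrt{247505}}{59} + 155 = 155 + \frac{i \sqrt{247505}}{59}$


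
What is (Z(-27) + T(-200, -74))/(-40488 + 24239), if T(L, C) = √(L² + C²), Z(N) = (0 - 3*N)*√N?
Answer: -2*√11369/16249 - 243*I*√3/16249 ≈ -0.013124 - 0.025902*I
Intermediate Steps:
Z(N) = -3*N^(3/2) (Z(N) = (-3*N)*√N = -3*N^(3/2))
T(L, C) = √(C² + L²)
(Z(-27) + T(-200, -74))/(-40488 + 24239) = (-(-243)*I*√3 + √((-74)² + (-200)²))/(-40488 + 24239) = (-(-243)*I*√3 + √(5476 + 40000))/(-16249) = (243*I*√3 + √45476)*(-1/16249) = (243*I*√3 + 2*√11369)*(-1/16249) = (2*√11369 + 243*I*√3)*(-1/16249) = -2*√11369/16249 - 243*I*√3/16249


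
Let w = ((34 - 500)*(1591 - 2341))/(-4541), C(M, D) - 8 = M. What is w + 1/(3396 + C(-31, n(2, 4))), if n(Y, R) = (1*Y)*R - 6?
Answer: -1178858959/15316793 ≈ -76.965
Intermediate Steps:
n(Y, R) = -6 + R*Y (n(Y, R) = Y*R - 6 = R*Y - 6 = -6 + R*Y)
C(M, D) = 8 + M
w = -349500/4541 (w = -466*(-750)*(-1/4541) = 349500*(-1/4541) = -349500/4541 ≈ -76.965)
w + 1/(3396 + C(-31, n(2, 4))) = -349500/4541 + 1/(3396 + (8 - 31)) = -349500/4541 + 1/(3396 - 23) = -349500/4541 + 1/3373 = -1178858959/15316793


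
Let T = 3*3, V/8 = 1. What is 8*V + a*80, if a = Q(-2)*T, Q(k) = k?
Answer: -1376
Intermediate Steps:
V = 8 (V = 8*1 = 8)
T = 9
a = -18 (a = -2*9 = -18)
8*V + a*80 = 8*8 - 18*80 = 64 - 1440 = -1376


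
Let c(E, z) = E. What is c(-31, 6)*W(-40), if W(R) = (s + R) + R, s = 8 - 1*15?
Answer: 2697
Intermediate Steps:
s = -7 (s = 8 - 15 = -7)
W(R) = -7 + 2*R (W(R) = (-7 + R) + R = -7 + 2*R)
c(-31, 6)*W(-40) = -31*(-7 + 2*(-40)) = -31*(-7 - 80) = -31*(-87) = 2697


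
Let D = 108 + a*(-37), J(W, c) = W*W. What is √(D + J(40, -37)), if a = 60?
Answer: 16*I*√2 ≈ 22.627*I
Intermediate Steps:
J(W, c) = W²
D = -2112 (D = 108 + 60*(-37) = 108 - 2220 = -2112)
√(D + J(40, -37)) = √(-2112 + 40²) = √(-2112 + 1600) = √(-512) = 16*I*√2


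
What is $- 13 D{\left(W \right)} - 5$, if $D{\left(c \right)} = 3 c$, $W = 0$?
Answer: $-5$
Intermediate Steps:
$- 13 D{\left(W \right)} - 5 = - 13 \cdot 3 \cdot 0 - 5 = \left(-13\right) 0 - 5 = 0 - 5 = -5$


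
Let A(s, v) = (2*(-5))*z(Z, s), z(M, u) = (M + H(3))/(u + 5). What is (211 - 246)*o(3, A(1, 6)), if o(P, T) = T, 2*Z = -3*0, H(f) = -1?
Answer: -175/3 ≈ -58.333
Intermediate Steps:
Z = 0 (Z = (-3*0)/2 = (½)*0 = 0)
z(M, u) = (-1 + M)/(5 + u) (z(M, u) = (M - 1)/(u + 5) = (-1 + M)/(5 + u))
A(s, v) = 10/(5 + s) (A(s, v) = (2*(-5))*((-1 + 0)/(5 + s)) = -10*(-1)/(5 + s) = -(-10)/(5 + s) = 10/(5 + s))
(211 - 246)*o(3, A(1, 6)) = (211 - 246)*(10/(5 + 1)) = -350/6 = -35*5/3 = -175/3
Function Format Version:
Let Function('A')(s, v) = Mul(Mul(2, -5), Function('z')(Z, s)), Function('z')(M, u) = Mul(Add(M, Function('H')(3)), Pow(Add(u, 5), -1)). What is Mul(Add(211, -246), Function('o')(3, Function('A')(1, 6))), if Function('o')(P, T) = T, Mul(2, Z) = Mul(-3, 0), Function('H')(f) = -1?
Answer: Rational(-175, 3) ≈ -58.333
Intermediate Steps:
Z = 0 (Z = Mul(Rational(1, 2), Mul(-3, 0)) = Mul(Rational(1, 2), 0) = 0)
Function('z')(M, u) = Mul(Pow(Add(5, u), -1), Add(-1, M)) (Function('z')(M, u) = Mul(Add(M, -1), Pow(Add(u, 5), -1)) = Mul(Add(-1, M), Pow(Add(5, u), -1)) = Mul(Pow(Add(5, u), -1), Add(-1, M)))
Function('A')(s, v) = Mul(10, Pow(Add(5, s), -1)) (Function('A')(s, v) = Mul(Mul(2, -5), Mul(Pow(Add(5, s), -1), Add(-1, 0))) = Mul(-10, Mul(Pow(Add(5, s), -1), -1)) = Mul(-10, Mul(-1, Pow(Add(5, s), -1))) = Mul(10, Pow(Add(5, s), -1)))
Mul(Add(211, -246), Function('o')(3, Function('A')(1, 6))) = Mul(Add(211, -246), Mul(10, Pow(Add(5, 1), -1))) = Mul(-35, Mul(10, Pow(6, -1))) = Mul(-35, Mul(10, Rational(1, 6))) = Mul(-35, Rational(5, 3)) = Rational(-175, 3)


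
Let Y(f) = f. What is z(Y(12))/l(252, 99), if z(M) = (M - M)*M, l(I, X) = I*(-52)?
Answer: 0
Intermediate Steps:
l(I, X) = -52*I
z(M) = 0 (z(M) = 0*M = 0)
z(Y(12))/l(252, 99) = 0/((-52*252)) = 0/(-13104) = 0*(-1/13104) = 0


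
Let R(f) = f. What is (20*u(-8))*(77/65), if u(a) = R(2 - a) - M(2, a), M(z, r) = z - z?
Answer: 3080/13 ≈ 236.92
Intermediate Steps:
M(z, r) = 0
u(a) = 2 - a (u(a) = (2 - a) - 1*0 = (2 - a) + 0 = 2 - a)
(20*u(-8))*(77/65) = (20*(2 - 1*(-8)))*(77/65) = (20*(2 + 8))*(77*(1/65)) = (20*10)*(77/65) = 200*(77/65) = 3080/13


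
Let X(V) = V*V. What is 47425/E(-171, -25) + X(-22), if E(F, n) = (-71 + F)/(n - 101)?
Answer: 3046339/121 ≈ 25176.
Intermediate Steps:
E(F, n) = (-71 + F)/(-101 + n)
X(V) = V**2
47425/E(-171, -25) + X(-22) = 47425/(((-71 - 171)/(-101 - 25))) + (-22)**2 = 47425/((-242/(-126))) + 484 = 47425/((-1/126*(-242))) + 484 = 47425/(121/63) + 484 = 47425*(63/121) + 484 = 2987775/121 + 484 = 3046339/121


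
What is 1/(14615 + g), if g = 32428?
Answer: 1/47043 ≈ 2.1257e-5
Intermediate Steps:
1/(14615 + g) = 1/(14615 + 32428) = 1/47043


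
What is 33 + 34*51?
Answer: 1767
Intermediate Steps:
33 + 34*51 = 33 + 1734 = 1767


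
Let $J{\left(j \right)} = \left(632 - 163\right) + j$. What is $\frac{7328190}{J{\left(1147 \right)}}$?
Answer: $\frac{3664095}{808} \approx 4534.8$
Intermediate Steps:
$J{\left(j \right)} = 469 + j$
$\frac{7328190}{J{\left(1147 \right)}} = \frac{7328190}{469 + 1147} = \frac{7328190}{1616} = 7328190 \cdot \frac{1}{1616} = \frac{3664095}{808}$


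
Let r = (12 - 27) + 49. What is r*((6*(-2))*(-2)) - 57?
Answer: 759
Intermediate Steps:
r = 34 (r = -15 + 49 = 34)
r*((6*(-2))*(-2)) - 57 = 34*((6*(-2))*(-2)) - 57 = 34*(-12*(-2)) - 57 = 34*24 - 57 = 816 - 57 = 759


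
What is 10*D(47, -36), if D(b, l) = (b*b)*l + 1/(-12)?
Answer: -4771445/6 ≈ -7.9524e+5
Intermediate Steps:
D(b, l) = -1/12 + l*b² (D(b, l) = b²*l - 1/12 = l*b² - 1/12 = -1/12 + l*b²)
10*D(47, -36) = 10*(-1/12 - 36*47²) = 10*(-1/12 - 36*2209) = 10*(-1/12 - 79524) = 10*(-954289/12) = -4771445/6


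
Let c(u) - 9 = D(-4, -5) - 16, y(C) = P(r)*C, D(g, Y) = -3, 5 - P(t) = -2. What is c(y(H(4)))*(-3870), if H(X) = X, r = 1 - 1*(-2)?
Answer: 38700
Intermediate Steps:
r = 3 (r = 1 + 2 = 3)
P(t) = 7 (P(t) = 5 - 1*(-2) = 5 + 2 = 7)
y(C) = 7*C
c(u) = -10 (c(u) = 9 + (-3 - 16) = 9 - 19 = -10)
c(y(H(4)))*(-3870) = -10*(-3870) = 38700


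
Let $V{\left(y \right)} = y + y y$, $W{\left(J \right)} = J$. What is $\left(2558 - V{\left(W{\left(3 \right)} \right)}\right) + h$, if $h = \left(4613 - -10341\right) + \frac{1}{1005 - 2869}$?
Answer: $\frac{32619999}{1864} \approx 17500.0$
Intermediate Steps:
$V{\left(y \right)} = y + y^{2}$
$h = \frac{27874255}{1864}$ ($h = \left(4613 + 10341\right) + \frac{1}{-1864} = 14954 - \frac{1}{1864} = \frac{27874255}{1864} \approx 14954.0$)
$\left(2558 - V{\left(W{\left(3 \right)} \right)}\right) + h = \left(2558 - 3 \left(1 + 3\right)\right) + \frac{27874255}{1864} = \left(2558 - 3 \cdot 4\right) + \frac{27874255}{1864} = \left(2558 - 12\right) + \frac{27874255}{1864} = 2546 + \frac{27874255}{1864} = \frac{32619999}{1864}$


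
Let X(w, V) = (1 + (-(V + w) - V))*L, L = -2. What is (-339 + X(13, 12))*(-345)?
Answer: 92115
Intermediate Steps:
X(w, V) = -2 + 2*w + 4*V (X(w, V) = (1 + (-(V + w) - V))*(-2) = (1 + ((-V - w) - V))*(-2) = (1 + (-w - 2*V))*(-2) = (1 - w - 2*V)*(-2) = -2 + 2*w + 4*V)
(-339 + X(13, 12))*(-345) = (-339 + (-2 + 2*13 + 4*12))*(-345) = (-339 + (-2 + 26 + 48))*(-345) = (-339 + 72)*(-345) = -267*(-345) = 92115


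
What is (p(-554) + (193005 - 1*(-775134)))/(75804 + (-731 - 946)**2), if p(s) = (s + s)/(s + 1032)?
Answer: 231384667/690263787 ≈ 0.33521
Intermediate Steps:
p(s) = 2*s/(1032 + s) (p(s) = (2*s)/(1032 + s) = 2*s/(1032 + s))
(p(-554) + (193005 - 1*(-775134)))/(75804 + (-731 - 946)**2) = (2*(-554)/(1032 - 554) + (193005 - 1*(-775134)))/(75804 + (-731 - 946)**2) = (2*(-554)/478 + (193005 + 775134))/(75804 + (-1677)**2) = (2*(-554)*(1/478) + 968139)/(75804 + 2812329) = (-554/239 + 968139)/2888133 = (231384667/239)*(1/2888133) = 231384667/690263787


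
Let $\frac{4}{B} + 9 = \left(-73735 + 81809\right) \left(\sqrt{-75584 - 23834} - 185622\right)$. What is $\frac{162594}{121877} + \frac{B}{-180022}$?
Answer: $\frac{32872879354493377387716098856}{24640810344093538704602266039} + \frac{16148 i \sqrt{99418}}{202177690163800706487707} \approx 1.3341 + 2.5184 \cdot 10^{-17} i$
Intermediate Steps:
$B = \frac{4}{-1498712037 + 8074 i \sqrt{99418}}$ ($B = \frac{4}{-9 + \left(-73735 + 81809\right) \left(\sqrt{-75584 - 23834} - 185622\right)} = \frac{4}{-9 + 8074 \left(\sqrt{-99418} - 185622\right)} = \frac{4}{-9 + 8074 \left(i \sqrt{99418} - 185622\right)} = \frac{4}{-9 + 8074 \left(-185622 + i \sqrt{99418}\right)} = \frac{4}{-9 - \left(1498712028 - 8074 i \sqrt{99418}\right)} = \frac{4}{-1498712037 + 8074 i \sqrt{99418}} \approx -2.669 \cdot 10^{-9} - 4.5336 \cdot 10^{-12} i$)
$\frac{162594}{121877} + \frac{B}{-180022} = \frac{162594}{121877} + \frac{- \frac{5994848148}{2246144250856014337} - \frac{32296 i \sqrt{99418}}{2246144250856014337}}{-180022} = 162594 \cdot \frac{1}{121877} + \left(- \frac{5994848148}{2246144250856014337} - \frac{32296 i \sqrt{99418}}{2246144250856014337}\right) \left(- \frac{1}{180022}\right) = \frac{162594}{121877} + \left(\frac{2997424074}{202177690163800706487707} + \frac{16148 i \sqrt{99418}}{202177690163800706487707}\right) = \frac{32872879354493377387716098856}{24640810344093538704602266039} + \frac{16148 i \sqrt{99418}}{202177690163800706487707}$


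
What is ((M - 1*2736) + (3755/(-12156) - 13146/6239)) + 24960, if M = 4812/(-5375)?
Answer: 9058194928239517/407646901500 ≈ 22221.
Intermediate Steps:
M = -4812/5375 (M = 4812*(-1/5375) = -4812/5375 ≈ -0.89526)
((M - 1*2736) + (3755/(-12156) - 13146/6239)) + 24960 = ((-4812/5375 - 1*2736) + (3755/(-12156) - 13146/6239)) + 24960 = ((-4812/5375 - 2736) + (3755*(-1/12156) - 13146*1/6239)) + 24960 = (-14710812/5375 + (-3755/12156 - 13146/6239)) + 24960 = (-14710812/5375 - 183230221/75841284) + 24960 = -1116671733200483/407646901500 + 24960 = 9058194928239517/407646901500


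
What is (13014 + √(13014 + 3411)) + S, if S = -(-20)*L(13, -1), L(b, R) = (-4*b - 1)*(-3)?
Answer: 16194 + 15*√73 ≈ 16322.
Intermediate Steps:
L(b, R) = 3 + 12*b (L(b, R) = (-1 - 4*b)*(-3) = 3 + 12*b)
S = 3180 (S = -(-20)*(3 + 12*13) = -(-20)*(3 + 156) = -(-20)*159 = -20*(-159) = 3180)
(13014 + √(13014 + 3411)) + S = (13014 + √(13014 + 3411)) + 3180 = (13014 + √16425) + 3180 = (13014 + 15*√73) + 3180 = 16194 + 15*√73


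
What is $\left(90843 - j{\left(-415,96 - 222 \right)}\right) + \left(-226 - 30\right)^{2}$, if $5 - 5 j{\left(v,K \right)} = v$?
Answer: $156295$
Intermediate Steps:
$j{\left(v,K \right)} = 1 - \frac{v}{5}$
$\left(90843 - j{\left(-415,96 - 222 \right)}\right) + \left(-226 - 30\right)^{2} = \left(90843 - \left(1 - -83\right)\right) + \left(-226 - 30\right)^{2} = \left(90843 - \left(1 + 83\right)\right) + \left(-256\right)^{2} = \left(90843 - 84\right) + 65536 = 90759 + 65536 = 156295$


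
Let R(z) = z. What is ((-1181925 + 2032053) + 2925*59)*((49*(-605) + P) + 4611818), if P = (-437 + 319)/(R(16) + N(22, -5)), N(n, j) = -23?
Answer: 32803535194287/7 ≈ 4.6862e+12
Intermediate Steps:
P = 118/7 (P = (-437 + 319)/(16 - 23) = -118/(-7) = -118*(-⅐) = 118/7 ≈ 16.857)
((-1181925 + 2032053) + 2925*59)*((49*(-605) + P) + 4611818) = ((-1181925 + 2032053) + 2925*59)*((49*(-605) + 118/7) + 4611818) = (850128 + 172575)*((-29645 + 118/7) + 4611818) = 1022703*(-207397/7 + 4611818) = 1022703*(32075329/7) = 32803535194287/7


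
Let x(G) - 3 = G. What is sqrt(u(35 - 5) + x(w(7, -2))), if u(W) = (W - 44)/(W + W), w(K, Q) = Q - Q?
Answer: sqrt(2490)/30 ≈ 1.6633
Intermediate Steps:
w(K, Q) = 0
u(W) = (-44 + W)/(2*W) (u(W) = (-44 + W)/((2*W)) = (-44 + W)*(1/(2*W)) = (-44 + W)/(2*W))
x(G) = 3 + G
sqrt(u(35 - 5) + x(w(7, -2))) = sqrt((-44 + (35 - 5))/(2*(35 - 5)) + (3 + 0)) = sqrt((1/2)*(-44 + 30)/30 + 3) = sqrt((1/2)*(1/30)*(-14) + 3) = sqrt(-7/30 + 3) = sqrt(83/30) = sqrt(2490)/30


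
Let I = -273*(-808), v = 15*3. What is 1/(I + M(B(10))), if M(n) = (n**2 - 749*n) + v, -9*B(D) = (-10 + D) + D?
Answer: 81/17938459 ≈ 4.5154e-6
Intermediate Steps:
B(D) = 10/9 - 2*D/9 (B(D) = -((-10 + D) + D)/9 = -(-10 + 2*D)/9 = 10/9 - 2*D/9)
v = 45
M(n) = 45 + n**2 - 749*n (M(n) = (n**2 - 749*n) + 45 = 45 + n**2 - 749*n)
I = 220584
1/(I + M(B(10))) = 1/(220584 + (45 + (10/9 - 2/9*10)**2 - 749*(10/9 - 2/9*10))) = 1/(220584 + (45 + (10/9 - 20/9)**2 - 749*(10/9 - 20/9))) = 1/(220584 + (45 + (-10/9)**2 - 749*(-10/9))) = 1/(220584 + (45 + 100/81 + 7490/9)) = 1/(220584 + 71155/81) = 1/(17938459/81) = 81/17938459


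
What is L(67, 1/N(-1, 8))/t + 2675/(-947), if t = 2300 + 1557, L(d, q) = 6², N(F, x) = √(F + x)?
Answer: -10283383/3652579 ≈ -2.8154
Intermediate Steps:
L(d, q) = 36
t = 3857
L(67, 1/N(-1, 8))/t + 2675/(-947) = 36/3857 + 2675/(-947) = 36*(1/3857) + 2675*(-1/947) = 36/3857 - 2675/947 = -10283383/3652579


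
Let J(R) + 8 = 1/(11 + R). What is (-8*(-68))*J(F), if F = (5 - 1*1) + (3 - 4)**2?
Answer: -4318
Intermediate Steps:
F = 5 (F = (5 - 1) + (-1)**2 = 4 + 1 = 5)
J(R) = -8 + 1/(11 + R)
(-8*(-68))*J(F) = (-8*(-68))*((-87 - 8*5)/(11 + 5)) = 544*((-87 - 40)/16) = 544*((1/16)*(-127)) = 544*(-127/16) = -4318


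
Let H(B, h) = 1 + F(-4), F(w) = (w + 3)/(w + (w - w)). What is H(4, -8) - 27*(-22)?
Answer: 2381/4 ≈ 595.25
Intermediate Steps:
F(w) = (3 + w)/w (F(w) = (3 + w)/(w + 0) = (3 + w)/w)
H(B, h) = 5/4 (H(B, h) = 1 + (3 - 4)/(-4) = 1 - ¼*(-1) = 1 + ¼ = 5/4)
H(4, -8) - 27*(-22) = 5/4 - 27*(-22) = 5/4 + 594 = 2381/4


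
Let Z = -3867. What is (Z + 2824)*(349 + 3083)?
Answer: -3579576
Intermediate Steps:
(Z + 2824)*(349 + 3083) = (-3867 + 2824)*(349 + 3083) = -1043*3432 = -3579576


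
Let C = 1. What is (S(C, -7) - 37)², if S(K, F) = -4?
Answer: 1681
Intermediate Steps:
(S(C, -7) - 37)² = (-4 - 37)² = (-41)² = 1681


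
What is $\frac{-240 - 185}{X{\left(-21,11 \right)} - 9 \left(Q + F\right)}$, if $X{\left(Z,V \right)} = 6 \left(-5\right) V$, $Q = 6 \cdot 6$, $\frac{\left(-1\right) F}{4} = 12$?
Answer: $\frac{425}{222} \approx 1.9144$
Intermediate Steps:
$F = -48$ ($F = \left(-4\right) 12 = -48$)
$Q = 36$
$X{\left(Z,V \right)} = - 30 V$
$\frac{-240 - 185}{X{\left(-21,11 \right)} - 9 \left(Q + F\right)} = \frac{-240 - 185}{\left(-30\right) 11 - 9 \left(36 - 48\right)} = - \frac{425}{-330 - -108} = - \frac{425}{-330 + 108} = - \frac{425}{-222} = \left(-425\right) \left(- \frac{1}{222}\right) = \frac{425}{222}$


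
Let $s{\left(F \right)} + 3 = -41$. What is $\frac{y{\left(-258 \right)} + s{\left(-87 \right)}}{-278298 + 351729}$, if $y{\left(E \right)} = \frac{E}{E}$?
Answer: $- \frac{43}{73431} \approx -0.00058558$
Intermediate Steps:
$s{\left(F \right)} = -44$ ($s{\left(F \right)} = -3 - 41 = -44$)
$y{\left(E \right)} = 1$
$\frac{y{\left(-258 \right)} + s{\left(-87 \right)}}{-278298 + 351729} = \frac{1 - 44}{-278298 + 351729} = - \frac{43}{73431}$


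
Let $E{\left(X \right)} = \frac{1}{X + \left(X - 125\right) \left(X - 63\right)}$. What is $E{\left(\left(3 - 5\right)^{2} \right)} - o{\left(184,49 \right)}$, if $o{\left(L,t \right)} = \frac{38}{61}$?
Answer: $- \frac{271373}{435723} \approx -0.62281$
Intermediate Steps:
$o{\left(L,t \right)} = \frac{38}{61}$ ($o{\left(L,t \right)} = 38 \cdot \frac{1}{61} = \frac{38}{61}$)
$E{\left(X \right)} = \frac{1}{X + \left(-125 + X\right) \left(-63 + X\right)}$
$E{\left(\left(3 - 5\right)^{2} \right)} - o{\left(184,49 \right)} = \frac{1}{7875 + \left(\left(3 - 5\right)^{2}\right)^{2} - 187 \left(3 - 5\right)^{2}} - \frac{38}{61} = \frac{1}{7875 + \left(\left(-2\right)^{2}\right)^{2} - 187 \left(-2\right)^{2}} - \frac{38}{61} = \frac{1}{7875 + 4^{2} - 748} - \frac{38}{61} = \frac{1}{7875 + 16 - 748} - \frac{38}{61} = \frac{1}{7143} - \frac{38}{61} = - \frac{271373}{435723}$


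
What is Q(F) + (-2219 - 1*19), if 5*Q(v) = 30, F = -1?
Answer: -2232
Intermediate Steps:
Q(v) = 6 (Q(v) = (⅕)*30 = 6)
Q(F) + (-2219 - 1*19) = 6 + (-2219 - 1*19) = 6 + (-2219 - 19) = 6 - 2238 = -2232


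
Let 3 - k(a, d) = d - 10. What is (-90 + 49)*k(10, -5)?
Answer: -738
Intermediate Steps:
k(a, d) = 13 - d (k(a, d) = 3 - (d - 10) = 3 - (-10 + d) = 3 + (10 - d) = 13 - d)
(-90 + 49)*k(10, -5) = (-90 + 49)*(13 - 1*(-5)) = -41*(13 + 5) = -41*18 = -738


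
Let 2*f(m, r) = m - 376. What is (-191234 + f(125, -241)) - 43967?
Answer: -470653/2 ≈ -2.3533e+5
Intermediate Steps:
f(m, r) = -188 + m/2 (f(m, r) = (m - 376)/2 = (-376 + m)/2 = -188 + m/2)
(-191234 + f(125, -241)) - 43967 = (-191234 + (-188 + (1/2)*125)) - 43967 = (-191234 + (-188 + 125/2)) - 43967 = (-191234 - 251/2) - 43967 = -382719/2 - 43967 = -470653/2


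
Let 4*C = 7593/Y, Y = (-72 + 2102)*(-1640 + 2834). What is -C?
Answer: -2531/3231760 ≈ -0.00078316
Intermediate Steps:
Y = 2423820 (Y = 2030*1194 = 2423820)
C = 2531/3231760 (C = (7593/2423820)/4 = (7593*(1/2423820))/4 = (1/4)*(2531/807940) = 2531/3231760 ≈ 0.00078316)
-C = -1*2531/3231760 = -2531/3231760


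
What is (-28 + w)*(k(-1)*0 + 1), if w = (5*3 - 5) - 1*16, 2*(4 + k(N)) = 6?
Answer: -34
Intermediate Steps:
k(N) = -1 (k(N) = -4 + (½)*6 = -4 + 3 = -1)
w = -6 (w = (15 - 5) - 16 = 10 - 16 = -6)
(-28 + w)*(k(-1)*0 + 1) = (-28 - 6)*(-1*0 + 1) = -34*(0 + 1) = -34*1 = -34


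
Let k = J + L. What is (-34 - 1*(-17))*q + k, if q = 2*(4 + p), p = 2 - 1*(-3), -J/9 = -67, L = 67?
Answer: 364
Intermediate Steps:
J = 603 (J = -9*(-67) = 603)
p = 5 (p = 2 + 3 = 5)
k = 670 (k = 603 + 67 = 670)
q = 18 (q = 2*(4 + 5) = 2*9 = 18)
(-34 - 1*(-17))*q + k = (-34 - 1*(-17))*18 + 670 = (-34 + 17)*18 + 670 = -17*18 + 670 = -306 + 670 = 364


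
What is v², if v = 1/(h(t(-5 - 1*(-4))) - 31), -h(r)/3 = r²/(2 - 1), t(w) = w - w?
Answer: 1/961 ≈ 0.0010406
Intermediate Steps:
t(w) = 0
h(r) = -3*r² (h(r) = -3*r²/(2 - 1) = -3*r²/1 = -3*r²)
v = -1/31 (v = 1/(-3*0² - 31) = 1/(-3*0 - 31) = 1/(0 - 31) = 1/(-31) = -1/31 ≈ -0.032258)
v² = (-1/31)² = 1/961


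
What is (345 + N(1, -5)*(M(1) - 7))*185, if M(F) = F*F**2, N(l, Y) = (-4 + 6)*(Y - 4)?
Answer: 83805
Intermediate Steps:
N(l, Y) = -8 + 2*Y (N(l, Y) = 2*(-4 + Y) = -8 + 2*Y)
M(F) = F**3
(345 + N(1, -5)*(M(1) - 7))*185 = (345 + (-8 + 2*(-5))*(1**3 - 7))*185 = (345 + (-8 - 10)*(1 - 7))*185 = (345 - 18*(-6))*185 = (345 + 108)*185 = 453*185 = 83805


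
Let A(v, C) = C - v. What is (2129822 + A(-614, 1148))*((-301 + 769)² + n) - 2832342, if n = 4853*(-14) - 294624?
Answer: -305974662870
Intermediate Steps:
n = -362566 (n = -67942 - 294624 = -362566)
(2129822 + A(-614, 1148))*((-301 + 769)² + n) - 2832342 = (2129822 + (1148 - 1*(-614)))*((-301 + 769)² - 362566) - 2832342 = (2129822 + (1148 + 614))*(468² - 362566) - 2832342 = (2129822 + 1762)*(219024 - 362566) - 2832342 = 2131584*(-143542) - 2832342 = -305971830528 - 2832342 = -305974662870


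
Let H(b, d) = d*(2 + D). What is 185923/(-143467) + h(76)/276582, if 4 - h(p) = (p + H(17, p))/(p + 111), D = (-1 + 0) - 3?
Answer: -4807987201487/3710116445739 ≈ -1.2959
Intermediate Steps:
D = -4 (D = -1 - 3 = -4)
H(b, d) = -2*d (H(b, d) = d*(2 - 4) = d*(-2) = -2*d)
h(p) = 4 + p/(111 + p) (h(p) = 4 - (p - 2*p)/(p + 111) = 4 - (-p)/(111 + p) = 4 - (-1)*p/(111 + p) = 4 + p/(111 + p))
185923/(-143467) + h(76)/276582 = 185923/(-143467) + ((444 + 5*76)/(111 + 76))/276582 = 185923*(-1/143467) + ((444 + 380)/187)*(1/276582) = -185923/143467 + ((1/187)*824)*(1/276582) = -185923/143467 + (824/187)*(1/276582) = -185923/143467 + 412/25860417 = -4807987201487/3710116445739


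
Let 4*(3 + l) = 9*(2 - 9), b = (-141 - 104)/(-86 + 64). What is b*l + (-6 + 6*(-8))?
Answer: -23127/88 ≈ -262.81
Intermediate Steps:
b = 245/22 (b = -245/(-22) = -245*(-1/22) = 245/22 ≈ 11.136)
l = -75/4 (l = -3 + (9*(2 - 9))/4 = -3 + (9*(-7))/4 = -3 + (¼)*(-63) = -3 - 63/4 = -75/4 ≈ -18.750)
b*l + (-6 + 6*(-8)) = (245/22)*(-75/4) + (-6 + 6*(-8)) = -18375/88 + (-6 - 48) = -18375/88 - 54 = -23127/88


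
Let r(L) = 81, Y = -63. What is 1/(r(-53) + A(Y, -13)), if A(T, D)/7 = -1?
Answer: 1/74 ≈ 0.013514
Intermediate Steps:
A(T, D) = -7 (A(T, D) = 7*(-1) = -7)
1/(r(-53) + A(Y, -13)) = 1/(81 - 7) = 1/74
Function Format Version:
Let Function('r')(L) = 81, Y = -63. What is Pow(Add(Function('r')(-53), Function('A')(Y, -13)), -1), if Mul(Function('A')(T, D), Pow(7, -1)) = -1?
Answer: Rational(1, 74) ≈ 0.013514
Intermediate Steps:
Function('A')(T, D) = -7 (Function('A')(T, D) = Mul(7, -1) = -7)
Pow(Add(Function('r')(-53), Function('A')(Y, -13)), -1) = Pow(Add(81, -7), -1) = Pow(74, -1) = Rational(1, 74)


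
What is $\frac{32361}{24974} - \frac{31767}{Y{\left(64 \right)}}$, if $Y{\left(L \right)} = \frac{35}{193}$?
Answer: $- \frac{153115235559}{874090} \approx -1.7517 \cdot 10^{5}$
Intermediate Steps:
$Y{\left(L \right)} = \frac{35}{193}$ ($Y{\left(L \right)} = 35 \cdot \frac{1}{193} = \frac{35}{193}$)
$\frac{32361}{24974} - \frac{31767}{Y{\left(64 \right)}} = \frac{32361}{24974} - \frac{31767}{\frac{35}{193}} = 32361 \cdot \frac{1}{24974} - \frac{6131031}{35} = \frac{32361}{24974} - \frac{6131031}{35} = - \frac{153115235559}{874090}$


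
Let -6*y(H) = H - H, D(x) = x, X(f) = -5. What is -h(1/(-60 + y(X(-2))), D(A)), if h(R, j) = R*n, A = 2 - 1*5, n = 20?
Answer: ⅓ ≈ 0.33333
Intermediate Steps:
A = -3 (A = 2 - 5 = -3)
y(H) = 0 (y(H) = -(H - H)/6 = -⅙*0 = 0)
h(R, j) = 20*R (h(R, j) = R*20 = 20*R)
-h(1/(-60 + y(X(-2))), D(A)) = -20/(-60 + 0) = -20/(-60) = -20*(-1)/60 = -1*(-⅓) = ⅓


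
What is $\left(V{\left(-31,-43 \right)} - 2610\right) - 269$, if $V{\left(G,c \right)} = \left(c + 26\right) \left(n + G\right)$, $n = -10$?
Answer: $-2182$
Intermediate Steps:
$V{\left(G,c \right)} = \left(-10 + G\right) \left(26 + c\right)$ ($V{\left(G,c \right)} = \left(c + 26\right) \left(-10 + G\right) = \left(26 + c\right) \left(-10 + G\right) = \left(-10 + G\right) \left(26 + c\right)$)
$\left(V{\left(-31,-43 \right)} - 2610\right) - 269 = \left(\left(-260 - -430 + 26 \left(-31\right) - -1333\right) - 2610\right) - 269 = \left(\left(-260 + 430 - 806 + 1333\right) - 2610\right) - 269 = \left(697 - 2610\right) - 269 = -1913 - 269 = -2182$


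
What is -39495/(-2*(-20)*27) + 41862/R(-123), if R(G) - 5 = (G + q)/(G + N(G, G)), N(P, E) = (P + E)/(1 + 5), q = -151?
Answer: 245712997/39384 ≈ 6238.9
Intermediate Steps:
N(P, E) = E/6 + P/6 (N(P, E) = (E + P)/6 = (E + P)*(⅙) = E/6 + P/6)
R(G) = 5 + 3*(-151 + G)/(4*G) (R(G) = 5 + (G - 151)/(G + (G/6 + G/6)) = 5 + (-151 + G)/(G + G/3) = 5 + (-151 + G)/((4*G/3)) = 5 + (-151 + G)*(3/(4*G)) = 5 + 3*(-151 + G)/(4*G))
-39495/(-2*(-20)*27) + 41862/R(-123) = -39495/(-2*(-20)*27) + 41862/(((¼)*(-453 + 23*(-123))/(-123))) = -39495/(40*27) + 41862/(((¼)*(-1/123)*(-453 - 2829))) = -39495/1080 + 41862/(((¼)*(-1/123)*(-3282))) = -39495*1/1080 + 41862/(547/82) = -2633/72 + 41862*(82/547) = -2633/72 + 3432684/547 = 245712997/39384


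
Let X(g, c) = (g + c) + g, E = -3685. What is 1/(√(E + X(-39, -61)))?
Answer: -I*√239/956 ≈ -0.016171*I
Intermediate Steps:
X(g, c) = c + 2*g (X(g, c) = (c + g) + g = c + 2*g)
1/(√(E + X(-39, -61))) = 1/(√(-3685 + (-61 + 2*(-39)))) = 1/(√(-3685 + (-61 - 78))) = 1/(√(-3685 - 139)) = 1/(√(-3824)) = 1/(4*I*√239) = -I*√239/956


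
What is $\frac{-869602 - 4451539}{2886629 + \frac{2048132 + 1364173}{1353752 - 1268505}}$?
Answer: $- \frac{453611306827}{246079874668} \approx -1.8433$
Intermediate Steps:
$\frac{-869602 - 4451539}{2886629 + \frac{2048132 + 1364173}{1353752 - 1268505}} = \frac{-869602 - 4451539}{2886629 + \frac{3412305}{85247}} = \frac{-869602 - 4451539}{2886629 + 3412305 \cdot \frac{1}{85247}} = - \frac{5321141}{2886629 + \frac{3412305}{85247}} = - \frac{5321141}{\frac{246079874668}{85247}} = \left(-5321141\right) \frac{85247}{246079874668} = - \frac{453611306827}{246079874668}$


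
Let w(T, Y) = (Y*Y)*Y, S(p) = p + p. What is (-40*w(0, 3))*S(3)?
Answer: -6480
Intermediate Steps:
S(p) = 2*p
w(T, Y) = Y³ (w(T, Y) = Y²*Y = Y³)
(-40*w(0, 3))*S(3) = (-40*3³)*(2*3) = -40*27*6 = -1080*6 = -6480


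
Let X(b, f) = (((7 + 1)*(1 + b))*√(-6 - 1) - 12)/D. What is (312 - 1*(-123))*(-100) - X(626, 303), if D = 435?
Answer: -6307496/145 - 1672*I*√7/145 ≈ -43500.0 - 30.508*I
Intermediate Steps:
X(b, f) = -4/145 + I*√7*(8 + 8*b)/435 (X(b, f) = (((7 + 1)*(1 + b))*√(-6 - 1) - 12)/435 = ((8*(1 + b))*√(-7) - 12)*(1/435) = ((8 + 8*b)*(I*√7) - 12)*(1/435) = (I*√7*(8 + 8*b) - 12)*(1/435) = (-12 + I*√7*(8 + 8*b))*(1/435) = -4/145 + I*√7*(8 + 8*b)/435)
(312 - 1*(-123))*(-100) - X(626, 303) = (312 - 1*(-123))*(-100) - (-4/145 + 8*I*√7/435 + (8/435)*I*626*√7) = (312 + 123)*(-100) - (-4/145 + 8*I*√7/435 + 5008*I*√7/435) = 435*(-100) - (-4/145 + 1672*I*√7/145) = -43500 + (4/145 - 1672*I*√7/145) = -6307496/145 - 1672*I*√7/145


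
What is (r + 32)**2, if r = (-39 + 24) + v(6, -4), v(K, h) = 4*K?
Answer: 1681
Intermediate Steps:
r = 9 (r = (-39 + 24) + 4*6 = -15 + 24 = 9)
(r + 32)**2 = (9 + 32)**2 = 41**2 = 1681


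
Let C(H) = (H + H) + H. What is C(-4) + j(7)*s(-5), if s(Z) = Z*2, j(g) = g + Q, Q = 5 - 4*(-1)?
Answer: -172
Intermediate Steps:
Q = 9 (Q = 5 + 4 = 9)
j(g) = 9 + g (j(g) = g + 9 = 9 + g)
s(Z) = 2*Z
C(H) = 3*H (C(H) = 2*H + H = 3*H)
C(-4) + j(7)*s(-5) = 3*(-4) + (9 + 7)*(2*(-5)) = -12 + 16*(-10) = -12 - 160 = -172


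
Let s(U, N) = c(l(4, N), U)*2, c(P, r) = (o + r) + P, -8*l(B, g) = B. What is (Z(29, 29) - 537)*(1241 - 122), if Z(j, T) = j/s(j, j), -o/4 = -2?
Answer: -43833468/73 ≈ -6.0046e+5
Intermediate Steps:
o = 8 (o = -4*(-2) = 8)
l(B, g) = -B/8
c(P, r) = 8 + P + r (c(P, r) = (8 + r) + P = 8 + P + r)
s(U, N) = 15 + 2*U (s(U, N) = (8 - 1/8*4 + U)*2 = (8 - 1/2 + U)*2 = (15/2 + U)*2 = 15 + 2*U)
Z(j, T) = j/(15 + 2*j)
(Z(29, 29) - 537)*(1241 - 122) = (29/(15 + 2*29) - 537)*(1241 - 122) = (29/(15 + 58) - 537)*1119 = (29/73 - 537)*1119 = -39172/73*1119 = -43833468/73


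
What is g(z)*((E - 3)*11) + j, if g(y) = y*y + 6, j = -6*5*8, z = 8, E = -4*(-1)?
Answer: 530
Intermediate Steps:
E = 4
j = -240 (j = -30*8 = -240)
g(y) = 6 + y² (g(y) = y² + 6 = 6 + y²)
g(z)*((E - 3)*11) + j = (6 + 8²)*((4 - 3)*11) - 240 = (6 + 64)*(1*11) - 240 = 70*11 - 240 = 770 - 240 = 530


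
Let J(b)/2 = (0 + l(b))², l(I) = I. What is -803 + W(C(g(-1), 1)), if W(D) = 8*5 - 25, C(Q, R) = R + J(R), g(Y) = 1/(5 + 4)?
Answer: -788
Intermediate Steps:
g(Y) = ⅑ (g(Y) = 1/9 = ⅑)
J(b) = 2*b² (J(b) = 2*(0 + b)² = 2*b²)
C(Q, R) = R + 2*R²
W(D) = 15 (W(D) = 40 - 25 = 15)
-803 + W(C(g(-1), 1)) = -803 + 15 = -788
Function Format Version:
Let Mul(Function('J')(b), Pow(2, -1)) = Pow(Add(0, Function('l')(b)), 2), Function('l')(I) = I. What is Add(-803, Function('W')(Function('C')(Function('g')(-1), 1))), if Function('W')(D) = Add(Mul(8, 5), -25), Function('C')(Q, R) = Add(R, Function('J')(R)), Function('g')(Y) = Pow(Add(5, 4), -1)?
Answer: -788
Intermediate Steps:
Function('g')(Y) = Rational(1, 9) (Function('g')(Y) = Pow(9, -1) = Rational(1, 9))
Function('J')(b) = Mul(2, Pow(b, 2)) (Function('J')(b) = Mul(2, Pow(Add(0, b), 2)) = Mul(2, Pow(b, 2)))
Function('C')(Q, R) = Add(R, Mul(2, Pow(R, 2)))
Function('W')(D) = 15 (Function('W')(D) = Add(40, -25) = 15)
Add(-803, Function('W')(Function('C')(Function('g')(-1), 1))) = Add(-803, 15) = -788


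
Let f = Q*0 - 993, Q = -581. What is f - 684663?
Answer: -685656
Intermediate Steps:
f = -993 (f = -581*0 - 993 = 0 - 993 = -993)
f - 684663 = -993 - 684663 = -685656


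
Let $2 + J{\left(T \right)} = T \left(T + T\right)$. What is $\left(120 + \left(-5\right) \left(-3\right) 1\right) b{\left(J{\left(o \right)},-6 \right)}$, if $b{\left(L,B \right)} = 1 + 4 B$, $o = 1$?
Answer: $-3105$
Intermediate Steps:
$J{\left(T \right)} = -2 + 2 T^{2}$ ($J{\left(T \right)} = -2 + T \left(T + T\right) = -2 + T 2 T = -2 + 2 T^{2}$)
$\left(120 + \left(-5\right) \left(-3\right) 1\right) b{\left(J{\left(o \right)},-6 \right)} = \left(120 + \left(-5\right) \left(-3\right) 1\right) \left(1 + 4 \left(-6\right)\right) = \left(120 + 15 \cdot 1\right) \left(1 - 24\right) = \left(120 + 15\right) \left(-23\right) = 135 \left(-23\right) = -3105$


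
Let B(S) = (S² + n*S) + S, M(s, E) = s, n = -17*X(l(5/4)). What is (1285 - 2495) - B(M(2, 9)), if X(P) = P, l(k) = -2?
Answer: -1284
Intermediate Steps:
n = 34 (n = -17*(-2) = 34)
B(S) = S² + 35*S (B(S) = (S² + 34*S) + S = S² + 35*S)
(1285 - 2495) - B(M(2, 9)) = (1285 - 2495) - 2*(35 + 2) = -1210 - 2*37 = -1210 - 1*74 = -1210 - 74 = -1284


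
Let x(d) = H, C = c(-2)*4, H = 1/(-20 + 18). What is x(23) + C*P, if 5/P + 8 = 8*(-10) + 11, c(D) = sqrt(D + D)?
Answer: -1/2 - 40*I/77 ≈ -0.5 - 0.51948*I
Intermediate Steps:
c(D) = sqrt(2)*sqrt(D) (c(D) = sqrt(2*D) = sqrt(2)*sqrt(D))
H = -1/2 (H = 1/(-2) = -1/2 ≈ -0.50000)
P = -5/77 (P = 5/(-8 + (8*(-10) + 11)) = 5/(-8 + (-80 + 11)) = 5/(-8 - 69) = 5/(-77) = 5*(-1/77) = -5/77 ≈ -0.064935)
C = 8*I (C = (sqrt(2)*sqrt(-2))*4 = (sqrt(2)*(I*sqrt(2)))*4 = (2*I)*4 = 8*I ≈ 8.0*I)
x(d) = -1/2
x(23) + C*P = -1/2 + (8*I)*(-5/77) = -1/2 - 40*I/77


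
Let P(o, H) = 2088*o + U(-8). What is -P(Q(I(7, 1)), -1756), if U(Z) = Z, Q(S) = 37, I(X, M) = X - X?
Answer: -77248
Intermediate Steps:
I(X, M) = 0
P(o, H) = -8 + 2088*o (P(o, H) = 2088*o - 8 = -8 + 2088*o)
-P(Q(I(7, 1)), -1756) = -(-8 + 2088*37) = -(-8 + 77256) = -1*77248 = -77248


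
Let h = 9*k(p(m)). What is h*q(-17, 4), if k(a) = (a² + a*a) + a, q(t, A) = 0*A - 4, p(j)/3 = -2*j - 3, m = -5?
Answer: -32508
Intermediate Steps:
p(j) = -9 - 6*j (p(j) = 3*(-2*j - 3) = 3*(-3 - 2*j) = -9 - 6*j)
q(t, A) = -4 (q(t, A) = 0 - 4 = -4)
k(a) = a + 2*a² (k(a) = (a² + a²) + a = 2*a² + a = a + 2*a²)
h = 8127 (h = 9*((-9 - 6*(-5))*(1 + 2*(-9 - 6*(-5)))) = 9*((-9 + 30)*(1 + 2*(-9 + 30))) = 9*(21*(1 + 2*21)) = 9*(21*(1 + 42)) = 9*(21*43) = 9*903 = 8127)
h*q(-17, 4) = 8127*(-4) = -32508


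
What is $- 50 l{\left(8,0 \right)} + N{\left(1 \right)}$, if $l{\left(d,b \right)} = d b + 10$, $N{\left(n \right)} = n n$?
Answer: $-499$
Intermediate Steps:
$N{\left(n \right)} = n^{2}$
$l{\left(d,b \right)} = 10 + b d$ ($l{\left(d,b \right)} = b d + 10 = 10 + b d$)
$- 50 l{\left(8,0 \right)} + N{\left(1 \right)} = - 50 \left(10 + 0 \cdot 8\right) + 1^{2} = - 50 \left(10 + 0\right) + 1 = \left(-50\right) 10 + 1 = -500 + 1 = -499$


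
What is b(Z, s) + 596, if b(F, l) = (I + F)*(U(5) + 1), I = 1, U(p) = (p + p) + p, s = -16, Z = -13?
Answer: 404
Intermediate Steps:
U(p) = 3*p (U(p) = 2*p + p = 3*p)
b(F, l) = 16 + 16*F (b(F, l) = (1 + F)*(3*5 + 1) = (1 + F)*(15 + 1) = (1 + F)*16 = 16 + 16*F)
b(Z, s) + 596 = (16 + 16*(-13)) + 596 = (16 - 208) + 596 = -192 + 596 = 404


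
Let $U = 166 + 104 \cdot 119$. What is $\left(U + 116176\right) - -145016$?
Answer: $273734$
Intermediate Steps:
$U = 12542$ ($U = 166 + 12376 = 12542$)
$\left(U + 116176\right) - -145016 = \left(12542 + 116176\right) - -145016 = 128718 + 145016 = 273734$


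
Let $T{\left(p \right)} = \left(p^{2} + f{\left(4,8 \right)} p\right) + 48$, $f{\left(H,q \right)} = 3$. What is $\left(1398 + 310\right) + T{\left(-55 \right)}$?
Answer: $4616$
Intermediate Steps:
$T{\left(p \right)} = 48 + p^{2} + 3 p$ ($T{\left(p \right)} = \left(p^{2} + 3 p\right) + 48 = 48 + p^{2} + 3 p$)
$\left(1398 + 310\right) + T{\left(-55 \right)} = \left(1398 + 310\right) + \left(48 + \left(-55\right)^{2} + 3 \left(-55\right)\right) = 1708 + \left(48 + 3025 - 165\right) = 1708 + 2908 = 4616$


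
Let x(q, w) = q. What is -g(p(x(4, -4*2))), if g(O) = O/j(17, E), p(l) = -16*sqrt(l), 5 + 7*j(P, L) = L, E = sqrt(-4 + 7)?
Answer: -560/11 - 112*sqrt(3)/11 ≈ -68.545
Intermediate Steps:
E = sqrt(3) ≈ 1.7320
j(P, L) = -5/7 + L/7
g(O) = O/(-5/7 + sqrt(3)/7)
-g(p(x(4, -4*2))) = -(-(-280)*sqrt(4)/11 - 7*(-16*sqrt(4))*sqrt(3)/22) = -(-(-280)*2/11 - 7*(-16*2)*sqrt(3)/22) = -(-35/22*(-32) - 7/22*(-32)*sqrt(3)) = -(560/11 + 112*sqrt(3)/11) = -560/11 - 112*sqrt(3)/11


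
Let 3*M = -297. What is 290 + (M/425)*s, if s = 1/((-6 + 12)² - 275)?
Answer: 29456849/101575 ≈ 290.00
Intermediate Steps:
M = -99 (M = (⅓)*(-297) = -99)
s = -1/239 (s = 1/(6² - 275) = 1/(36 - 275) = 1/(-239) = -1/239 ≈ -0.0041841)
290 + (M/425)*s = 290 - 99/425*(-1/239) = 290 + 99/101575 = 29456849/101575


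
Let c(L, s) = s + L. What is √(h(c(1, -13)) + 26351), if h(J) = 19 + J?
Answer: √26358 ≈ 162.35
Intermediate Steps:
c(L, s) = L + s
√(h(c(1, -13)) + 26351) = √((19 + (1 - 13)) + 26351) = √((19 - 12) + 26351) = √(7 + 26351) = √26358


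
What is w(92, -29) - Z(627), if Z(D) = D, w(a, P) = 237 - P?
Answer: -361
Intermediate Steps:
w(92, -29) - Z(627) = (237 - 1*(-29)) - 1*627 = (237 + 29) - 627 = 266 - 627 = -361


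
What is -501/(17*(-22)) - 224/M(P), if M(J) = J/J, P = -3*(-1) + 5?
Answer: -83275/374 ≈ -222.66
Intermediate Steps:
P = 8 (P = 3 + 5 = 8)
M(J) = 1
-501/(17*(-22)) - 224/M(P) = -501/(17*(-22)) - 224/1 = -501/(-374) - 224*1 = -501*(-1/374) - 224 = 501/374 - 224 = -83275/374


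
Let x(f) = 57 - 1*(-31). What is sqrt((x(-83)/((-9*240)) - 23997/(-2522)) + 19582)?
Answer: 2*sqrt(15771112466070)/56745 ≈ 139.97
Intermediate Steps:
x(f) = 88 (x(f) = 57 + 31 = 88)
sqrt((x(-83)/((-9*240)) - 23997/(-2522)) + 19582) = sqrt((88/((-9*240)) - 23997/(-2522)) + 19582) = sqrt((88/(-2160) - 23997*(-1/2522)) + 19582) = sqrt((88*(-1/2160) + 23997/2522) + 19582) = sqrt((-11/270 + 23997/2522) + 19582) = sqrt(1612862/170235 + 19582) = sqrt(3335154632/170235) = 2*sqrt(15771112466070)/56745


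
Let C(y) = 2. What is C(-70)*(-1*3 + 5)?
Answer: 4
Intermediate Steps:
C(-70)*(-1*3 + 5) = 2*(-1*3 + 5) = 2*(-3 + 5) = 2*2 = 4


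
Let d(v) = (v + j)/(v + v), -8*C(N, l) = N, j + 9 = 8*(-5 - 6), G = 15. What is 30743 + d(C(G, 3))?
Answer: 923081/30 ≈ 30769.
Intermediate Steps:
j = -97 (j = -9 + 8*(-5 - 6) = -9 + 8*(-11) = -9 - 88 = -97)
C(N, l) = -N/8
d(v) = (-97 + v)/(2*v) (d(v) = (v - 97)/(v + v) = (-97 + v)/((2*v)) = (-97 + v)*(1/(2*v)) = (-97 + v)/(2*v))
30743 + d(C(G, 3)) = 30743 + (-97 - ⅛*15)/(2*((-⅛*15))) = 30743 + (-97 - 15/8)/(2*(-15/8)) = 30743 + (½)*(-8/15)*(-791/8) = 30743 + 791/30 = 923081/30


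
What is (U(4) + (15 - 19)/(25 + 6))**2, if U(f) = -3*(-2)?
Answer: 33124/961 ≈ 34.468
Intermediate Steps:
U(f) = 6
(U(4) + (15 - 19)/(25 + 6))**2 = (6 + (15 - 19)/(25 + 6))**2 = (6 - 4/31)**2 = (182/31)**2 = 33124/961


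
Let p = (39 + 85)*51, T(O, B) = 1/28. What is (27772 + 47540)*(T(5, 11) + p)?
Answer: 3333930444/7 ≈ 4.7628e+8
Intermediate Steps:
T(O, B) = 1/28
p = 6324 (p = 124*51 = 6324)
(27772 + 47540)*(T(5, 11) + p) = (27772 + 47540)*(1/28 + 6324) = 75312*(177073/28) = 3333930444/7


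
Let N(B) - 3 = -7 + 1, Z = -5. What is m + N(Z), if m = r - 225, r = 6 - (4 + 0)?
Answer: -226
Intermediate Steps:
r = 2 (r = 6 - 1*4 = 6 - 4 = 2)
N(B) = -3 (N(B) = 3 + (-7 + 1) = 3 - 6 = -3)
m = -223 (m = 2 - 225 = -223)
m + N(Z) = -223 - 3 = -226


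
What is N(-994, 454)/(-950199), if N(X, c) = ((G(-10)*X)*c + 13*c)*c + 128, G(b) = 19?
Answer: 3890027140/950199 ≈ 4093.9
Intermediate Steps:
N(X, c) = 128 + c*(13*c + 19*X*c) (N(X, c) = ((19*X)*c + 13*c)*c + 128 = (19*X*c + 13*c)*c + 128 = (13*c + 19*X*c)*c + 128 = c*(13*c + 19*X*c) + 128 = 128 + c*(13*c + 19*X*c))
N(-994, 454)/(-950199) = (128 + 13*454² + 19*(-994)*454²)/(-950199) = (128 + 13*206116 + 19*(-994)*206116)*(-1/950199) = (128 + 2679508 - 3892706776)*(-1/950199) = -3890027140*(-1/950199) = 3890027140/950199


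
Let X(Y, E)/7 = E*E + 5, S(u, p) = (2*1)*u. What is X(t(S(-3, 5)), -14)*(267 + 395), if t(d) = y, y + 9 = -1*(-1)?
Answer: 931434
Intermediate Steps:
y = -8 (y = -9 - 1*(-1) = -9 + 1 = -8)
S(u, p) = 2*u
t(d) = -8
X(Y, E) = 35 + 7*E² (X(Y, E) = 7*(E*E + 5) = 7*(E² + 5) = 7*(5 + E²) = 35 + 7*E²)
X(t(S(-3, 5)), -14)*(267 + 395) = (35 + 7*(-14)²)*(267 + 395) = (35 + 7*196)*662 = (35 + 1372)*662 = 1407*662 = 931434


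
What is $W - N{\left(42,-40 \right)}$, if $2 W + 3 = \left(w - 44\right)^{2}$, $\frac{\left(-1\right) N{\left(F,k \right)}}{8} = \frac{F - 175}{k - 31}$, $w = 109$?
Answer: $\frac{150945}{71} \approx 2126.0$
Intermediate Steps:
$N{\left(F,k \right)} = - \frac{8 \left(-175 + F\right)}{-31 + k}$ ($N{\left(F,k \right)} = - 8 \frac{F - 175}{k - 31} = - 8 \frac{-175 + F}{-31 + k} = - \frac{8 \left(-175 + F\right)}{-31 + k}$)
$W = 2111$ ($W = - \frac{3}{2} + \frac{\left(109 - 44\right)^{2}}{2} = - \frac{3}{2} + \frac{65^{2}}{2} = - \frac{3}{2} + \frac{1}{2} \cdot 4225 = - \frac{3}{2} + \frac{4225}{2} = 2111$)
$W - N{\left(42,-40 \right)} = 2111 - \frac{8 \left(175 - 42\right)}{-31 - 40} = 2111 - \frac{8 \left(175 - 42\right)}{-71} = 2111 - 8 \left(- \frac{1}{71}\right) 133 = 2111 - - \frac{1064}{71} = 2111 + \frac{1064}{71} = \frac{150945}{71}$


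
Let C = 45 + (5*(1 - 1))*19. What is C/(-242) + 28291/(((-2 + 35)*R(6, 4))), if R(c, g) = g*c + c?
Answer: 154588/5445 ≈ 28.391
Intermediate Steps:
R(c, g) = c + c*g (R(c, g) = c*g + c = c + c*g)
C = 45 (C = 45 + (5*0)*19 = 45 + 0*19 = 45 + 0 = 45)
C/(-242) + 28291/(((-2 + 35)*R(6, 4))) = 45/(-242) + 28291/(((-2 + 35)*(6*(1 + 4)))) = 45*(-1/242) + 28291/((33*(6*5))) = -45/242 + 28291/((33*30)) = -45/242 + 28291/990 = 154588/5445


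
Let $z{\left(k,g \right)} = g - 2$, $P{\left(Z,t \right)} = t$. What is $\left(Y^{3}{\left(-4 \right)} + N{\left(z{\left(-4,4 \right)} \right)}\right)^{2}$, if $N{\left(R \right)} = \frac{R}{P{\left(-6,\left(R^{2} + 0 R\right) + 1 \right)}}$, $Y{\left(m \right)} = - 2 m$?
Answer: $\frac{6563844}{25} \approx 2.6255 \cdot 10^{5}$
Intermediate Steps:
$z{\left(k,g \right)} = -2 + g$ ($z{\left(k,g \right)} = g - 2 = -2 + g$)
$N{\left(R \right)} = \frac{R}{1 + R^{2}}$ ($N{\left(R \right)} = \frac{R}{\left(R^{2} + 0 R\right) + 1} = \frac{R}{\left(R^{2} + 0\right) + 1} = \frac{R}{R^{2} + 1} = \frac{R}{1 + R^{2}}$)
$\left(Y^{3}{\left(-4 \right)} + N{\left(z{\left(-4,4 \right)} \right)}\right)^{2} = \left(\left(\left(-2\right) \left(-4\right)\right)^{3} + \frac{-2 + 4}{1 + \left(-2 + 4\right)^{2}}\right)^{2} = \left(8^{3} + \frac{2}{1 + 2^{2}}\right)^{2} = \left(512 + \frac{2}{1 + 4}\right)^{2} = \left(512 + \frac{2}{5}\right)^{2} = \left(\frac{2562}{5}\right)^{2} = \frac{6563844}{25}$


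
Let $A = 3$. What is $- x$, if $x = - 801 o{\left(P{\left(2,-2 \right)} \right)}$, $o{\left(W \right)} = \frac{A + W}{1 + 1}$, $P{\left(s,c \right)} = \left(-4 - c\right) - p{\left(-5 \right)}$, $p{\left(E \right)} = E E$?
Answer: $-9612$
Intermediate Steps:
$p{\left(E \right)} = E^{2}$
$P{\left(s,c \right)} = -29 - c$ ($P{\left(s,c \right)} = \left(-4 - c\right) - \left(-5\right)^{2} = \left(-4 - c\right) - 25 = -29 - c$)
$o{\left(W \right)} = \frac{3}{2} + \frac{W}{2}$ ($o{\left(W \right)} = \frac{3 + W}{1 + 1} = \frac{3 + W}{2} = \left(3 + W\right) \frac{1}{2} = \frac{3}{2} + \frac{W}{2}$)
$x = 9612$ ($x = - 801 \left(\frac{3}{2} + \frac{-29 - -2}{2}\right) = - 801 \left(\frac{3}{2} + \frac{-29 + 2}{2}\right) = - 801 \left(\frac{3}{2} + \frac{1}{2} \left(-27\right)\right) = - 801 \left(\frac{3}{2} - \frac{27}{2}\right) = \left(-801\right) \left(-12\right) = 9612$)
$- x = \left(-1\right) 9612 = -9612$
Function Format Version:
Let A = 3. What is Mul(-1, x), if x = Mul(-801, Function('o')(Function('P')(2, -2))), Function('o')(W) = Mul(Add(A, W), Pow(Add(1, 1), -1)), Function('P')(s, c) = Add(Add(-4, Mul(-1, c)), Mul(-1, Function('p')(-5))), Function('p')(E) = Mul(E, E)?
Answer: -9612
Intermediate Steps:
Function('p')(E) = Pow(E, 2)
Function('P')(s, c) = Add(-29, Mul(-1, c)) (Function('P')(s, c) = Add(Add(-4, Mul(-1, c)), Mul(-1, Pow(-5, 2))) = Add(Add(-4, Mul(-1, c)), Mul(-1, 25)) = Add(Add(-4, Mul(-1, c)), -25) = Add(-29, Mul(-1, c)))
Function('o')(W) = Add(Rational(3, 2), Mul(Rational(1, 2), W)) (Function('o')(W) = Mul(Add(3, W), Pow(Add(1, 1), -1)) = Mul(Add(3, W), Pow(2, -1)) = Mul(Add(3, W), Rational(1, 2)) = Add(Rational(3, 2), Mul(Rational(1, 2), W)))
x = 9612 (x = Mul(-801, Add(Rational(3, 2), Mul(Rational(1, 2), Add(-29, Mul(-1, -2))))) = Mul(-801, Add(Rational(3, 2), Mul(Rational(1, 2), Add(-29, 2)))) = Mul(-801, Add(Rational(3, 2), Mul(Rational(1, 2), -27))) = Mul(-801, Add(Rational(3, 2), Rational(-27, 2))) = Mul(-801, -12) = 9612)
Mul(-1, x) = Mul(-1, 9612) = -9612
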